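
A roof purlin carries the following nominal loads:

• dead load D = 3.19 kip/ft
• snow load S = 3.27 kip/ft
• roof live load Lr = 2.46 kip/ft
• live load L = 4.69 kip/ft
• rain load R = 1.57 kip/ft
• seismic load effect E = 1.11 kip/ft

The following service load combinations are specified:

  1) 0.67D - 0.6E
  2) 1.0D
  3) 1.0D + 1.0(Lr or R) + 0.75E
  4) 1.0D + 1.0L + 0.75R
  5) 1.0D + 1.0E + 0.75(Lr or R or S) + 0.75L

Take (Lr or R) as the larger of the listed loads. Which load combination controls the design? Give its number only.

Combination 5

(Lr or R) → Lr = 2.46 kip/ft; (Lr or R or S) → S = 3.27 kip/ft.
1) 0.67(3.19) - 0.6(1.11) = 2.14 - 0.67 = 1.47
2) 1.0(3.19) = 3.19
3) 1.0(3.19) + 1.0(2.46) + 0.75(1.11) = 3.19 + 2.46 + 0.83 = 6.48
4) 1.0(3.19) + 1.0(4.69) + 0.75(1.57) = 3.19 + 4.69 + 1.18 = 9.06
5) 1.0(3.19) + 1.0(1.11) + 0.75(3.27) + 0.75(4.69) = 3.19 + 1.11 + 2.45 + 3.52 = 10.27
The largest value is 10.27 kip/ft from combination 5.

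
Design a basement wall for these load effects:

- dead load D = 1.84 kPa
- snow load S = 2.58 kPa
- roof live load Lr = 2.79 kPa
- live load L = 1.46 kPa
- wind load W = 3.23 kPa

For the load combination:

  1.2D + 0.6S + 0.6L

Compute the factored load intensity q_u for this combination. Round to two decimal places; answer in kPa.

1.2(1.84) + 0.6(2.58) + 0.6(1.46) = 4.63
q_u = 4.63 kPa.

4.63 kPa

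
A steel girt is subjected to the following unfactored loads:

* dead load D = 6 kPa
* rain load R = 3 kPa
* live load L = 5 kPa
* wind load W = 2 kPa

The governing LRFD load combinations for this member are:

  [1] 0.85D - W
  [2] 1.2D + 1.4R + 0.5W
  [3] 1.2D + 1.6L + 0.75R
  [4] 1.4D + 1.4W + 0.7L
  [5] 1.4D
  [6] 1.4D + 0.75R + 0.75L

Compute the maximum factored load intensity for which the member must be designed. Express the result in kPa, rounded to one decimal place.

[1] 0.85(6) - 1.0(2) = 5.1 - 2.0 = 3.1
[2] 1.2(6) + 1.4(3) + 0.5(2) = 7.2 + 4.2 + 1.0 = 12.4
[3] 1.2(6) + 1.6(5) + 0.75(3) = 7.2 + 8.0 + 2.3 = 17.5
[4] 1.4(6) + 1.4(2) + 0.7(5) = 8.4 + 2.8 + 3.5 = 14.7
[5] 1.4(6) = 8.4
[6] 1.4(6) + 0.75(3) + 0.75(5) = 14.4
Maximum is from combination 3.

17.5 kPa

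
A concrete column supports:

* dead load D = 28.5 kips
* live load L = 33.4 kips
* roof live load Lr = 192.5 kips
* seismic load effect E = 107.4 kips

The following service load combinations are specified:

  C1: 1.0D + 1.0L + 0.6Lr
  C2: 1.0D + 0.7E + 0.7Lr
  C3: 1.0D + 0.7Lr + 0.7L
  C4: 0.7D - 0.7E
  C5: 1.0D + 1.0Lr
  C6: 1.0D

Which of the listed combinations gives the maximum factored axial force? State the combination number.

Combination 2

C1: 1.0(28.5) + 1.0(33.4) + 0.6(192.5) = 28.50 + 33.40 + 115.50 = 177.40
C2: 1.0(28.5) + 0.7(107.4) + 0.7(192.5) = 28.50 + 75.18 + 134.75 = 238.43
C3: 1.0(28.5) + 0.7(192.5) + 0.7(33.4) = 28.50 + 134.75 + 23.38 = 186.63
C4: 0.7(28.5) - 0.7(107.4) = 19.95 - 75.18 = -55.23
C5: 1.0(28.5) + 1.0(192.5) = 28.50 + 192.50 = 221.00
C6: 1.0(28.5) = 28.50
The largest value is 238.43 kips from combination 2.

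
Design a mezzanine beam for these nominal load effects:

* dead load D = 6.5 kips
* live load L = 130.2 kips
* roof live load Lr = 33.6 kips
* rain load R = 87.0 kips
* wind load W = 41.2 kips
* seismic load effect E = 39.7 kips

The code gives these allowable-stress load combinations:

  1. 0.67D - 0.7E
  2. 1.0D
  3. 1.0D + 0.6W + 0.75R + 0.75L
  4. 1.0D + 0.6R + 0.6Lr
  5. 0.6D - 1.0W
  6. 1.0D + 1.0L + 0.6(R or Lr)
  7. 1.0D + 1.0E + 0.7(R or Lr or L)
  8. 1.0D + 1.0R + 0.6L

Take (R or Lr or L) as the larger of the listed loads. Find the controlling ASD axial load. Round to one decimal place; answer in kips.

(R or Lr) → R = 87.0 kips; (R or Lr or L) → L = 130.2 kips.
1. 0.67(6.5) - 0.7(39.7) = 4.4 - 27.8 = -23.4
2. 1.0(6.5) = 6.5
3. 1.0(6.5) + 0.6(41.2) + 0.75(87.0) + 0.75(130.2) = 194.1
4. 1.0(6.5) + 0.6(87.0) + 0.6(33.6) = 6.5 + 52.2 + 20.2 = 78.9
5. 0.6(6.5) - 1.0(41.2) = 3.9 - 41.2 = -37.3
6. 1.0(6.5) + 1.0(130.2) + 0.6(87.0) = 6.5 + 130.2 + 52.2 = 188.9
7. 1.0(6.5) + 1.0(39.7) + 0.7(130.2) = 6.5 + 39.7 + 91.1 = 137.3
8. 1.0(6.5) + 1.0(87.0) + 0.6(130.2) = 6.5 + 87.0 + 78.1 = 171.6
Combination 3 governs: P = 194.1 kips.

194.1 kips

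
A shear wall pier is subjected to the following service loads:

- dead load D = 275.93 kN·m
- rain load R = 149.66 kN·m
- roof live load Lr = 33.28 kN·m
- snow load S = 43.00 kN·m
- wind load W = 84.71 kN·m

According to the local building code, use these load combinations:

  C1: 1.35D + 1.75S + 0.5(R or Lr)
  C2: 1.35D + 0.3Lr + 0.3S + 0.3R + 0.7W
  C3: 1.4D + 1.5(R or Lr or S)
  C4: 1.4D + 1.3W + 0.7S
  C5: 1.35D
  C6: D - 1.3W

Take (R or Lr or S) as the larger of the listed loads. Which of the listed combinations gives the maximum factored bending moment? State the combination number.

Combination 3

(R or Lr) → R = 149.66 kN·m; (R or Lr or S) → R = 149.66 kN·m.
C1: 1.35(275.93) + 1.75(43.00) + 0.5(149.66) = 372.51 + 75.25 + 74.83 = 522.59
C2: 1.35(275.93) + 0.3(33.28) + 0.3(43.00) + 0.3(149.66) + 0.7(84.71) = 499.58
C3: 1.4(275.93) + 1.5(149.66) = 386.30 + 224.49 = 610.79
C4: 1.4(275.93) + 1.3(84.71) + 0.7(43.00) = 526.53
C5: 1.35(275.93) = 372.51
C6: 1.0(275.93) - 1.3(84.71) = 275.93 - 110.12 = 165.81
The largest value is 610.79 kN·m from combination 3.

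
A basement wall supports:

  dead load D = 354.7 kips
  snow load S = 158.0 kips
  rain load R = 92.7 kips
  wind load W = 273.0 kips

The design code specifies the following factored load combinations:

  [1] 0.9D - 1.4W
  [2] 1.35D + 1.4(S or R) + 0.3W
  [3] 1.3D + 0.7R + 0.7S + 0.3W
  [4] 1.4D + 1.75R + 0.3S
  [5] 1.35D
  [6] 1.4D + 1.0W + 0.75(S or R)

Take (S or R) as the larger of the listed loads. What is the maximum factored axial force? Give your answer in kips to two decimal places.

888.08 kips

(S or R) → S = 158.0 kips.
[1] 0.9(354.7) - 1.4(273.0) = 319.23 - 382.20 = -62.97
[2] 1.35(354.7) + 1.4(158.0) + 0.3(273.0) = 478.85 + 221.20 + 81.90 = 781.95
[3] 1.3(354.7) + 0.7(92.7) + 0.7(158.0) + 0.3(273.0) = 461.11 + 64.89 + 110.60 + 81.90 = 718.50
[4] 1.4(354.7) + 1.75(92.7) + 0.3(158.0) = 496.58 + 162.23 + 47.40 = 706.21
[5] 1.35(354.7) = 478.85
[6] 1.4(354.7) + 1.0(273.0) + 0.75(158.0) = 496.58 + 273.00 + 118.50 = 888.08
Combination 6 governs: P_u = 888.08 kips.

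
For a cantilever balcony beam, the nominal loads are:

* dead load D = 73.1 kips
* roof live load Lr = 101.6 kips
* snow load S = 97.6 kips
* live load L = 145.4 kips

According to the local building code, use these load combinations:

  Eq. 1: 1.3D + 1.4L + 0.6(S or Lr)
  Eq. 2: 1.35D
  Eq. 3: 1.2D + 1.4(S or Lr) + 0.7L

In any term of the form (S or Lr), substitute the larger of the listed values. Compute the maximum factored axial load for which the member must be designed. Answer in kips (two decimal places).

(S or Lr) → Lr = 101.6 kips.
Eq. 1: 1.3(73.1) + 1.4(145.4) + 0.6(101.6) = 95.03 + 203.56 + 60.96 = 359.55
Eq. 2: 1.35(73.1) = 98.69
Eq. 3: 1.2(73.1) + 1.4(101.6) + 0.7(145.4) = 87.72 + 142.24 + 101.78 = 331.74
Combination 1 governs: P_u = 359.55 kips.

359.55 kips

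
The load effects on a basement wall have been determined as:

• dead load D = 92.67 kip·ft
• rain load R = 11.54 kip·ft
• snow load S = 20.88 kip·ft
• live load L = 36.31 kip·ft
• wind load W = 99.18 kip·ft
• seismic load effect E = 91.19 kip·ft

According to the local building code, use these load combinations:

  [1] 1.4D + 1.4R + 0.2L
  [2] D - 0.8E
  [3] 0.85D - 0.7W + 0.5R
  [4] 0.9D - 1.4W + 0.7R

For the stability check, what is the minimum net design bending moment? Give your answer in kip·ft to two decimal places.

[1] 1.4(92.67) + 1.4(11.54) + 0.2(36.31) = 153.16
[2] 1.0(92.67) - 0.8(91.19) = 19.72
[3] 0.85(92.67) - 0.7(99.18) + 0.5(11.54) = 15.11
[4] 0.9(92.67) - 1.4(99.18) + 0.7(11.54) = -47.37
Combination 4 gives the minimum: -47.37 kip·ft.

-47.37 kip·ft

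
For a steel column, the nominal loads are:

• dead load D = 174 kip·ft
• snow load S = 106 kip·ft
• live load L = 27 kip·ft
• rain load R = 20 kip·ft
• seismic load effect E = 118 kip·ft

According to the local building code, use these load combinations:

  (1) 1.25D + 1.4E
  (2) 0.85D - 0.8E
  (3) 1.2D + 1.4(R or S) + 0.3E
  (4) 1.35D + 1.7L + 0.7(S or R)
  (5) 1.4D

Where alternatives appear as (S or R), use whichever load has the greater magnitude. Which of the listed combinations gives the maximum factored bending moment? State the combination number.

Combination 3

(R or S) → S = 106 kip·ft; (S or R) → S = 106 kip·ft.
(1) 1.25(174) + 1.4(118) = 217.5 + 165.2 = 382.7
(2) 0.85(174) - 0.8(118) = 147.9 - 94.4 = 53.5
(3) 1.2(174) + 1.4(106) + 0.3(118) = 208.8 + 148.4 + 35.4 = 392.6
(4) 1.35(174) + 1.7(27) + 0.7(106) = 234.9 + 45.9 + 74.2 = 355.0
(5) 1.4(174) = 243.6
The largest value is 392.6 kip·ft from combination 3.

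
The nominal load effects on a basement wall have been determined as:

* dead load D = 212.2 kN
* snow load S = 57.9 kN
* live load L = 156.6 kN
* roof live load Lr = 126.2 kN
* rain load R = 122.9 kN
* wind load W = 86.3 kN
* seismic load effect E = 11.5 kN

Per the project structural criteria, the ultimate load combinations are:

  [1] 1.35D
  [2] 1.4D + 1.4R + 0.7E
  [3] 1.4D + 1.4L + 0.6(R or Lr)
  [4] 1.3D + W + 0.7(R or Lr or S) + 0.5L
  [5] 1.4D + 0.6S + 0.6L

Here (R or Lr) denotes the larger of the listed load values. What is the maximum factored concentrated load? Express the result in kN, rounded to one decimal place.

(R or Lr) → Lr = 126.2 kN; (R or Lr or S) → Lr = 126.2 kN.
[1] 1.35(212.2) = 286.5
[2] 1.4(212.2) + 1.4(122.9) + 0.7(11.5) = 477.2
[3] 1.4(212.2) + 1.4(156.6) + 0.6(126.2) = 592.0
[4] 1.3(212.2) + 1.0(86.3) + 0.7(126.2) + 0.5(156.6) = 528.8
[5] 1.4(212.2) + 0.6(57.9) + 0.6(156.6) = 425.8
Combination 3 governs: P_u = 592.0 kN.

592.0 kN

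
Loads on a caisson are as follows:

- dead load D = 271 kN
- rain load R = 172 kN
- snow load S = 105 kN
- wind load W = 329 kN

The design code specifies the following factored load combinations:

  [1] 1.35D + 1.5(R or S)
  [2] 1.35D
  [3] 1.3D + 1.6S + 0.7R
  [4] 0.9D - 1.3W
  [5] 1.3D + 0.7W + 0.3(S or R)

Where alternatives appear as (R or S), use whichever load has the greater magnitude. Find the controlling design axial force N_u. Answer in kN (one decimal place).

640.7 kN

(R or S) → R = 172 kN; (S or R) → R = 172 kN.
[1] 1.35(271) + 1.5(172) = 623.9
[2] 1.35(271) = 365.9
[3] 1.3(271) + 1.6(105) + 0.7(172) = 640.7
[4] 0.9(271) - 1.3(329) = -183.8
[5] 1.3(271) + 0.7(329) + 0.3(172) = 634.2
Maximum is from combination 3.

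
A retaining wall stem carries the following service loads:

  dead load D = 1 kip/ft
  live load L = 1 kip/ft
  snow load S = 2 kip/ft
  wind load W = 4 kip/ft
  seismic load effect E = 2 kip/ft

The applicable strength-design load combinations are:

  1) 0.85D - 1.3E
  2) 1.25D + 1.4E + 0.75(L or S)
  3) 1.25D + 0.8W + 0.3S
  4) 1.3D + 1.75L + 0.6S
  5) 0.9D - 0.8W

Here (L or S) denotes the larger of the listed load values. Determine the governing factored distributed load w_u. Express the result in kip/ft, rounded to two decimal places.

(L or S) → S = 2 kip/ft.
1) 0.85(1) - 1.3(2) = -1.75
2) 1.25(1) + 1.4(2) + 0.75(2) = 5.55
3) 1.25(1) + 0.8(4) + 0.3(2) = 5.05
4) 1.3(1) + 1.75(1) + 0.6(2) = 4.25
5) 0.9(1) - 0.8(4) = -2.30
Maximum is from combination 2.

5.55 kip/ft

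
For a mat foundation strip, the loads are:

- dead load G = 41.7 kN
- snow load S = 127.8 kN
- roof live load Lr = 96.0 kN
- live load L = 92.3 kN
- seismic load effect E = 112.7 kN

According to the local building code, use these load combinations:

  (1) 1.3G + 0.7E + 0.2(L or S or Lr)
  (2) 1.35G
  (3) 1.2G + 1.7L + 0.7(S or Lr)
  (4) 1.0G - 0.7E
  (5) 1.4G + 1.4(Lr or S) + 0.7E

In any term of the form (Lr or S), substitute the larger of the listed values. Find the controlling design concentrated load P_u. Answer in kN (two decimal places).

(L or S or Lr) → S = 127.8 kN; (S or Lr) → S = 127.8 kN; (Lr or S) → S = 127.8 kN.
(1) 1.3(41.7) + 0.7(112.7) + 0.2(127.8) = 158.66
(2) 1.35(41.7) = 56.30
(3) 1.2(41.7) + 1.7(92.3) + 0.7(127.8) = 296.41
(4) 1.0(41.7) - 0.7(112.7) = -37.19
(5) 1.4(41.7) + 1.4(127.8) + 0.7(112.7) = 316.19
The controlling combination is 5, giving 316.19 kN.

316.19 kN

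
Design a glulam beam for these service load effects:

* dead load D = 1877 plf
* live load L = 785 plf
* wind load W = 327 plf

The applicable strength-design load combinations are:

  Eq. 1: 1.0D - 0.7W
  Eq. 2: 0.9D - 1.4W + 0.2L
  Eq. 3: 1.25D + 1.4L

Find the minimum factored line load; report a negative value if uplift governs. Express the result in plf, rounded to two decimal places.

1388.50 plf

Eq. 1: 1.0(1877) - 0.7(327) = 1877.00 - 228.90 = 1648.10
Eq. 2: 0.9(1877) - 1.4(327) + 0.2(785) = 1689.30 - 457.80 + 157.00 = 1388.50
Eq. 3: 1.25(1877) + 1.4(785) = 2346.25 + 1099.00 = 3445.25
Combination 2 gives the minimum: 1388.50 plf.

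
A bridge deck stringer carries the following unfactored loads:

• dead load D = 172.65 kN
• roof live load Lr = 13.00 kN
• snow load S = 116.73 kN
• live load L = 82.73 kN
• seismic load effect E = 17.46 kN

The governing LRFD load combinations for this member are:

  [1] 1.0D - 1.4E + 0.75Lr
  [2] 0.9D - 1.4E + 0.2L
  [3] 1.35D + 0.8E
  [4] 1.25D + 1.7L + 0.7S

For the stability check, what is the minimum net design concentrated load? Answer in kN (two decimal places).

[1] 1.0(172.65) - 1.4(17.46) + 0.75(13.00) = 157.96
[2] 0.9(172.65) - 1.4(17.46) + 0.2(82.73) = 147.49
[3] 1.35(172.65) + 0.8(17.46) = 247.05
[4] 1.25(172.65) + 1.7(82.73) + 0.7(116.73) = 438.16
Combination 2 gives the minimum: 147.49 kN.

147.49 kN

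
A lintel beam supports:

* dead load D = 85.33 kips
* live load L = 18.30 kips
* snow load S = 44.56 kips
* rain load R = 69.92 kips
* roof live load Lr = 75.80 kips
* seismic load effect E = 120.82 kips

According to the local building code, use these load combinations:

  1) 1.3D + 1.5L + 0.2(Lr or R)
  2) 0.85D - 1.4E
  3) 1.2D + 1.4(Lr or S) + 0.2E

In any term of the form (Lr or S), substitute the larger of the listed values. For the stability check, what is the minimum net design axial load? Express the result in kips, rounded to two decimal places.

-96.62 kips

(Lr or R) → Lr = 75.80 kips; (Lr or S) → Lr = 75.80 kips.
1) 1.3(85.33) + 1.5(18.30) + 0.2(75.80) = 110.93 + 27.45 + 15.16 = 153.54
2) 0.85(85.33) - 1.4(120.82) = 72.53 - 169.15 = -96.62
3) 1.2(85.33) + 1.4(75.80) + 0.2(120.82) = 102.40 + 106.12 + 24.16 = 232.68
Combination 2 gives the minimum: -96.62 kips.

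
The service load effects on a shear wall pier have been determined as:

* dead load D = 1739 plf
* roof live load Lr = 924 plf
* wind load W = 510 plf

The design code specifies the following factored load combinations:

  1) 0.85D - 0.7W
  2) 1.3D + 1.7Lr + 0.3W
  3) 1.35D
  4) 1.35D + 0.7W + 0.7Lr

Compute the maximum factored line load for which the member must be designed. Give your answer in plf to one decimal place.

1) 0.85(1739) - 0.7(510) = 1478.2 - 357.0 = 1121.2
2) 1.3(1739) + 1.7(924) + 0.3(510) = 2260.7 + 1570.8 + 153.0 = 3984.5
3) 1.35(1739) = 2347.7
4) 1.35(1739) + 0.7(510) + 0.7(924) = 2347.7 + 357.0 + 646.8 = 3351.5
Combination 2 governs: w_u = 3984.5 plf.

3984.5 plf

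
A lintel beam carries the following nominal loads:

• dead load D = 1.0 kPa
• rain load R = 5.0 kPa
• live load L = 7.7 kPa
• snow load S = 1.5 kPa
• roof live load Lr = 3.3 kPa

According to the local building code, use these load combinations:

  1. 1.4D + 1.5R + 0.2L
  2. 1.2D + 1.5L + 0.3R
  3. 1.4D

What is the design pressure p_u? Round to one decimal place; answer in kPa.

1. 1.4(1.0) + 1.5(5.0) + 0.2(7.7) = 1.4 + 7.5 + 1.5 = 10.4
2. 1.2(1.0) + 1.5(7.7) + 0.3(5.0) = 1.2 + 11.6 + 1.5 = 14.3
3. 1.4(1.0) = 1.4
The controlling combination is 2, giving 14.3 kPa.

14.3 kPa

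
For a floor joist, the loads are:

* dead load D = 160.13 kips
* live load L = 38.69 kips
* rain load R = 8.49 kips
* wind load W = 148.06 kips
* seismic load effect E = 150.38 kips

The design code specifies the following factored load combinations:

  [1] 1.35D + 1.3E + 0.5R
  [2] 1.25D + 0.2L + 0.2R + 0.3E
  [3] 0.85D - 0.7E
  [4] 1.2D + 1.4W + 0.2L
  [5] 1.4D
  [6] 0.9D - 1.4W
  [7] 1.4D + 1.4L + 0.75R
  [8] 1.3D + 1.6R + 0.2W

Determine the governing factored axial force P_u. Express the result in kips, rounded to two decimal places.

[1] 1.35(160.13) + 1.3(150.38) + 0.5(8.49) = 415.91
[2] 1.25(160.13) + 0.2(38.69) + 0.2(8.49) + 0.3(150.38) = 200.16 + 7.74 + 1.70 + 45.11 = 254.71
[3] 0.85(160.13) - 0.7(150.38) = 136.11 - 105.27 = 30.84
[4] 1.2(160.13) + 1.4(148.06) + 0.2(38.69) = 192.16 + 207.28 + 7.74 = 407.18
[5] 1.4(160.13) = 224.18
[6] 0.9(160.13) - 1.4(148.06) = -63.17
[7] 1.4(160.13) + 1.4(38.69) + 0.75(8.49) = 224.18 + 54.17 + 6.37 = 284.72
[8] 1.3(160.13) + 1.6(8.49) + 0.2(148.06) = 251.37
Maximum is from combination 1.

415.91 kips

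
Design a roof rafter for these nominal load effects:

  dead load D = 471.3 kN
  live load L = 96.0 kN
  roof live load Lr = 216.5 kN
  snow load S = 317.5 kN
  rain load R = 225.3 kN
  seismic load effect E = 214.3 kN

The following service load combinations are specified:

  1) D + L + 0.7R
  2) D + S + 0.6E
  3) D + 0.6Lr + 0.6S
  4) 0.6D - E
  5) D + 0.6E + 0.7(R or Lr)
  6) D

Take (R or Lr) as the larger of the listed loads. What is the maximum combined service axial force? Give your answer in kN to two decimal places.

917.38 kN

(R or Lr) → R = 225.3 kN.
1) 1.0(471.3) + 1.0(96.0) + 0.7(225.3) = 471.30 + 96.00 + 157.71 = 725.01
2) 1.0(471.3) + 1.0(317.5) + 0.6(214.3) = 471.30 + 317.50 + 128.58 = 917.38
3) 1.0(471.3) + 0.6(216.5) + 0.6(317.5) = 471.30 + 129.90 + 190.50 = 791.70
4) 0.6(471.3) - 1.0(214.3) = 282.78 - 214.30 = 68.48
5) 1.0(471.3) + 0.6(214.3) + 0.7(225.3) = 471.30 + 128.58 + 157.71 = 757.59
6) 1.0(471.3) = 471.30
Combination 2 governs: N = 917.38 kN.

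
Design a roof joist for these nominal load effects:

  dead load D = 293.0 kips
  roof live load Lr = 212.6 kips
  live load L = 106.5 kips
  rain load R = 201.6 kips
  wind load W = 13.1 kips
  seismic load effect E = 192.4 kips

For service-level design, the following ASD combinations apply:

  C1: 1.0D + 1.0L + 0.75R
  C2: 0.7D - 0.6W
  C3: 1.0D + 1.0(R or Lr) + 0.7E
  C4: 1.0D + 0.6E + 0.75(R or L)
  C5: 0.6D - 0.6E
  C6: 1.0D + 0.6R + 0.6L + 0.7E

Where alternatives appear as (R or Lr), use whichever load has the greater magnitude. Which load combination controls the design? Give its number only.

(R or Lr) → Lr = 212.6 kips; (R or L) → R = 201.6 kips.
C1: 1.0(293.0) + 1.0(106.5) + 0.75(201.6) = 293.00 + 106.50 + 151.20 = 550.70
C2: 0.7(293.0) - 0.6(13.1) = 205.10 - 7.86 = 197.24
C3: 1.0(293.0) + 1.0(212.6) + 0.7(192.4) = 293.00 + 212.60 + 134.68 = 640.28
C4: 1.0(293.0) + 0.6(192.4) + 0.75(201.6) = 293.00 + 115.44 + 151.20 = 559.64
C5: 0.6(293.0) - 0.6(192.4) = 175.80 - 115.44 = 60.36
C6: 1.0(293.0) + 0.6(201.6) + 0.6(106.5) + 0.7(192.4) = 293.00 + 120.96 + 63.90 + 134.68 = 612.54
The largest value is 640.28 kips from combination 3.

Combination 3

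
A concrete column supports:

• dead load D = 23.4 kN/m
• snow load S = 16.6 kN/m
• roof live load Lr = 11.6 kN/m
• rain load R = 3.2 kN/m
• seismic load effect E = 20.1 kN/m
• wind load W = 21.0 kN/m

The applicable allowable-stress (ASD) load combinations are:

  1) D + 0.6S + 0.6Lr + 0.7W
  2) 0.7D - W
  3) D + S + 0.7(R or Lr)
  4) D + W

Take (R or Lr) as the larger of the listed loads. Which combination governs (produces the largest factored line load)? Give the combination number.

(R or Lr) → Lr = 11.6 kN/m.
1) 1.0(23.4) + 0.6(16.6) + 0.6(11.6) + 0.7(21.0) = 23.40 + 9.96 + 6.96 + 14.70 = 55.02
2) 0.7(23.4) - 1.0(21.0) = 16.38 - 21.00 = -4.62
3) 1.0(23.4) + 1.0(16.6) + 0.7(11.6) = 23.40 + 16.60 + 8.12 = 48.12
4) 1.0(23.4) + 1.0(21.0) = 23.40 + 21.00 = 44.40
The largest value is 55.02 kN/m from combination 1.

Combination 1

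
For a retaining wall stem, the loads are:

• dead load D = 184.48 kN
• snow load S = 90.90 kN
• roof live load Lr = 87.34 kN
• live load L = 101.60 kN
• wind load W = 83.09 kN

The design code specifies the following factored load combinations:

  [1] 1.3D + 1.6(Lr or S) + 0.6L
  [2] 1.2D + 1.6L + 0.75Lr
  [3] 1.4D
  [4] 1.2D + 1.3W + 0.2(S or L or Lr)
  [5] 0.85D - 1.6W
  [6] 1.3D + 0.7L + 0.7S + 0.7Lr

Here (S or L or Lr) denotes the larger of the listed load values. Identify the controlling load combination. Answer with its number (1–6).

(Lr or S) → S = 90.90 kN; (S or L or Lr) → L = 101.60 kN.
[1] 1.3(184.48) + 1.6(90.90) + 0.6(101.60) = 239.82 + 145.44 + 60.96 = 446.22
[2] 1.2(184.48) + 1.6(101.60) + 0.75(87.34) = 449.44
[3] 1.4(184.48) = 258.27
[4] 1.2(184.48) + 1.3(83.09) + 0.2(101.60) = 349.71
[5] 0.85(184.48) - 1.6(83.09) = 23.86
[6] 1.3(184.48) + 0.7(101.60) + 0.7(90.90) + 0.7(87.34) = 239.82 + 71.12 + 63.63 + 61.14 = 435.71
The largest value is 449.44 kN from combination 2.

Combination 2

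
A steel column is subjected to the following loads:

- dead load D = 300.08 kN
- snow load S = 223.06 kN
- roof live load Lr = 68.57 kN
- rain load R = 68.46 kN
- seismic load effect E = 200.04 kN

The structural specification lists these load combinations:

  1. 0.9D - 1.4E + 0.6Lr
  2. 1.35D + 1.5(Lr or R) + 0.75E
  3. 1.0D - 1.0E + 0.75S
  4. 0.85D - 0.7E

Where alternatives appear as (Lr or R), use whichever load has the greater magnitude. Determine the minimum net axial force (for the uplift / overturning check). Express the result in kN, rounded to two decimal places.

31.16 kN

(Lr or R) → Lr = 68.57 kN.
1. 0.9(300.08) - 1.4(200.04) + 0.6(68.57) = 31.16
2. 1.35(300.08) + 1.5(68.57) + 0.75(200.04) = 657.99
3. 1.0(300.08) - 1.0(200.04) + 0.75(223.06) = 267.34
4. 0.85(300.08) - 0.7(200.04) = 115.04
Combination 1 gives the minimum: 31.16 kN.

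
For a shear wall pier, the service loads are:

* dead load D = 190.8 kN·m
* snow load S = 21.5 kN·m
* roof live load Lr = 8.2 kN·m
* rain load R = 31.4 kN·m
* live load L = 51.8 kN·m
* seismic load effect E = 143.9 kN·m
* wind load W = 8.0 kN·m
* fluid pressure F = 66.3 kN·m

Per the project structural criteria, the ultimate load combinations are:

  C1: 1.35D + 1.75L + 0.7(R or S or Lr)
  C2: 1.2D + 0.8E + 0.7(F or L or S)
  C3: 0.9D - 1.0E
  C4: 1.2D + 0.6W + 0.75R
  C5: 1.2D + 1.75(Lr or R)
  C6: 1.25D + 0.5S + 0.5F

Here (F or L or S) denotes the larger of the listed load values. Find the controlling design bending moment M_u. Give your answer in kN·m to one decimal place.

390.5 kN·m

(R or S or Lr) → R = 31.4 kN·m; (F or L or S) → F = 66.3 kN·m; (Lr or R) → R = 31.4 kN·m.
C1: 1.35(190.8) + 1.75(51.8) + 0.7(31.4) = 370.2
C2: 1.2(190.8) + 0.8(143.9) + 0.7(66.3) = 229.0 + 115.1 + 46.4 = 390.5
C3: 0.9(190.8) - 1.0(143.9) = 171.7 - 143.9 = 27.8
C4: 1.2(190.8) + 0.6(8.0) + 0.75(31.4) = 257.3
C5: 1.2(190.8) + 1.75(31.4) = 283.9
C6: 1.25(190.8) + 0.5(21.5) + 0.5(66.3) = 282.4
Combination 2 governs: M_u = 390.5 kN·m.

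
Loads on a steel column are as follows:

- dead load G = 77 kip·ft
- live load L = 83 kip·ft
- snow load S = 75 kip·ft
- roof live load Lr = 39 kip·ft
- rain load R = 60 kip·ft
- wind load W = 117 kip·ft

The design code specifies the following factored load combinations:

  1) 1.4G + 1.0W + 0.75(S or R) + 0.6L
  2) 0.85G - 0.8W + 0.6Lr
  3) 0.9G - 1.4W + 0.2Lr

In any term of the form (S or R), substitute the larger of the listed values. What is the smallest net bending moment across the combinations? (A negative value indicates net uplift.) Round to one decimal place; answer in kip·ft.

(S or R) → S = 75 kip·ft.
1) 1.4(77) + 1.0(117) + 0.75(75) + 0.6(83) = 107.8 + 117.0 + 56.3 + 49.8 = 330.9
2) 0.85(77) - 0.8(117) + 0.6(39) = -4.8
3) 0.9(77) - 1.4(117) + 0.2(39) = 69.3 - 163.8 + 7.8 = -86.7
Combination 3 gives the minimum: -86.7 kip·ft.

-86.7 kip·ft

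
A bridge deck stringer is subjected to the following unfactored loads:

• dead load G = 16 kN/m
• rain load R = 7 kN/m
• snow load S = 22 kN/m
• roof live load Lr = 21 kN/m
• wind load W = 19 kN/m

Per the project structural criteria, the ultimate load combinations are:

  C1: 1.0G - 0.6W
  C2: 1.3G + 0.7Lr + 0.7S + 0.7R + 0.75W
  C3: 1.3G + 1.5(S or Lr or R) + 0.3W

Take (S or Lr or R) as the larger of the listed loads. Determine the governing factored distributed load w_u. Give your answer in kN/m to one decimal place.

(S or Lr or R) → S = 22 kN/m.
C1: 1.0(16) - 0.6(19) = 4.6
C2: 1.3(16) + 0.7(21) + 0.7(22) + 0.7(7) + 0.75(19) = 70.1
C3: 1.3(16) + 1.5(22) + 0.3(19) = 59.5
The controlling combination is 2, giving 70.1 kN/m.

70.1 kN/m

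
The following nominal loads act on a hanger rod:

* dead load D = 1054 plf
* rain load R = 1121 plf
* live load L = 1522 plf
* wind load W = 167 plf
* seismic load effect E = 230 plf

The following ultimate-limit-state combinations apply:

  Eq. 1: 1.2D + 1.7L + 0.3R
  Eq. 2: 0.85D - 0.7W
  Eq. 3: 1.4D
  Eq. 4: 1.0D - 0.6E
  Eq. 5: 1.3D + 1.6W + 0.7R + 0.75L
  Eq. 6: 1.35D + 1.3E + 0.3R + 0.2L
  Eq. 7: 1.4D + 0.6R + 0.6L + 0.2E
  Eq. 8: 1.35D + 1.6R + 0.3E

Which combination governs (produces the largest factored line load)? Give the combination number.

Combination 1

Eq. 1: 1.2(1054) + 1.7(1522) + 0.3(1121) = 4188.5
Eq. 2: 0.85(1054) - 0.7(167) = 779.0
Eq. 3: 1.4(1054) = 1475.6
Eq. 4: 1.0(1054) - 0.6(230) = 916.0
Eq. 5: 1.3(1054) + 1.6(167) + 0.7(1121) + 0.75(1522) = 3563.6
Eq. 6: 1.35(1054) + 1.3(230) + 0.3(1121) + 0.2(1522) = 2362.6
Eq. 7: 1.4(1054) + 0.6(1121) + 0.6(1522) + 0.2(230) = 3107.4
Eq. 8: 1.35(1054) + 1.6(1121) + 0.3(230) = 3285.5
The largest value is 4188.5 plf from combination 1.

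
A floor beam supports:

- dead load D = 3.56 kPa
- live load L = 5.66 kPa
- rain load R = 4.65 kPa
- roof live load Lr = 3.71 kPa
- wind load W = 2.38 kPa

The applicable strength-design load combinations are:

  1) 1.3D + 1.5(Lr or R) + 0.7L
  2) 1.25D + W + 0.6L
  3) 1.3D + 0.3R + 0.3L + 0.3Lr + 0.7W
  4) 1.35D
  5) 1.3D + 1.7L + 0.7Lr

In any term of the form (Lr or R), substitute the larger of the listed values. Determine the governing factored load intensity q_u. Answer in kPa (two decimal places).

16.85 kPa

(Lr or R) → R = 4.65 kPa.
1) 1.3(3.56) + 1.5(4.65) + 0.7(5.66) = 4.63 + 6.98 + 3.96 = 15.57
2) 1.25(3.56) + 1.0(2.38) + 0.6(5.66) = 4.45 + 2.38 + 3.40 = 10.23
3) 1.3(3.56) + 0.3(4.65) + 0.3(5.66) + 0.3(3.71) + 0.7(2.38) = 10.50
4) 1.35(3.56) = 4.81
5) 1.3(3.56) + 1.7(5.66) + 0.7(3.71) = 4.63 + 9.62 + 2.60 = 16.85
Combination 5 governs: q_u = 16.85 kPa.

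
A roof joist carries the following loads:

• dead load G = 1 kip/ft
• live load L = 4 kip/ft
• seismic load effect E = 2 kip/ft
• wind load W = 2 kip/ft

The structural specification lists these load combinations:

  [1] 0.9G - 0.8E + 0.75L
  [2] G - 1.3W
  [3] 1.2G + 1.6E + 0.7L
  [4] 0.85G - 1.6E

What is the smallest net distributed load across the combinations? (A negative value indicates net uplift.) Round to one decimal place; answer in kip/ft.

-2.4 kip/ft

[1] 0.9(1) - 0.8(2) + 0.75(4) = 2.3
[2] 1.0(1) - 1.3(2) = -1.6
[3] 1.2(1) + 1.6(2) + 0.7(4) = 7.2
[4] 0.85(1) - 1.6(2) = -2.4
Combination 4 gives the minimum: -2.4 kip/ft.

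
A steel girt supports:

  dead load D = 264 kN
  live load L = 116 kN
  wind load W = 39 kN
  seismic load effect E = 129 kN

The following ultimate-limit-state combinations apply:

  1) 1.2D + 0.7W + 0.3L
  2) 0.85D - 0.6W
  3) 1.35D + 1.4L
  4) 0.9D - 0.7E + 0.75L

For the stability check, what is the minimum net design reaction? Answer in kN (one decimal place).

1) 1.2(264) + 0.7(39) + 0.3(116) = 316.8 + 27.3 + 34.8 = 378.9
2) 0.85(264) - 0.6(39) = 224.4 - 23.4 = 201.0
3) 1.35(264) + 1.4(116) = 356.4 + 162.4 = 518.8
4) 0.9(264) - 0.7(129) + 0.75(116) = 237.6 - 90.3 + 87.0 = 234.3
Combination 2 gives the minimum: 201.0 kN.

201.0 kN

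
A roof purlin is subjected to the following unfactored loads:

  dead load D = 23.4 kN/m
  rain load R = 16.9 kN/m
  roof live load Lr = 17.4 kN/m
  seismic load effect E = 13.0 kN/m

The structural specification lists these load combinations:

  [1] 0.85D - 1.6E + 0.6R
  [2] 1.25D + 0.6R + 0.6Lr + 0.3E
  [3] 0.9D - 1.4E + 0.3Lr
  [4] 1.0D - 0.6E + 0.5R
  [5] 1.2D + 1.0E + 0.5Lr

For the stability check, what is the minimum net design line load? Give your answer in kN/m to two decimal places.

[1] 0.85(23.4) - 1.6(13.0) + 0.6(16.9) = 9.23
[2] 1.25(23.4) + 0.6(16.9) + 0.6(17.4) + 0.3(13.0) = 53.73
[3] 0.9(23.4) - 1.4(13.0) + 0.3(17.4) = 8.08
[4] 1.0(23.4) - 0.6(13.0) + 0.5(16.9) = 24.05
[5] 1.2(23.4) + 1.0(13.0) + 0.5(17.4) = 49.78
Combination 3 gives the minimum: 8.08 kN/m.

8.08 kN/m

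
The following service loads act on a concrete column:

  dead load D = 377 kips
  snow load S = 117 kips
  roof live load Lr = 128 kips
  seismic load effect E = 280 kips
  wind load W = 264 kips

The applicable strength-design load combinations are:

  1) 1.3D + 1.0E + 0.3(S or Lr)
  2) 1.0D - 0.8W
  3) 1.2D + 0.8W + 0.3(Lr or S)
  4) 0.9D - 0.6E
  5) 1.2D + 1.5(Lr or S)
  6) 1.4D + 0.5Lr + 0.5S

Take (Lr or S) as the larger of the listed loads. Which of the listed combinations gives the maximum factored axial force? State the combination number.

(S or Lr) → Lr = 128 kips; (Lr or S) → Lr = 128 kips.
1) 1.3(377) + 1.0(280) + 0.3(128) = 490.1 + 280.0 + 38.4 = 808.5
2) 1.0(377) - 0.8(264) = 377.0 - 211.2 = 165.8
3) 1.2(377) + 0.8(264) + 0.3(128) = 452.4 + 211.2 + 38.4 = 702.0
4) 0.9(377) - 0.6(280) = 339.3 - 168.0 = 171.3
5) 1.2(377) + 1.5(128) = 452.4 + 192.0 = 644.4
6) 1.4(377) + 0.5(128) + 0.5(117) = 527.8 + 64.0 + 58.5 = 650.3
The largest value is 808.5 kips from combination 1.

Combination 1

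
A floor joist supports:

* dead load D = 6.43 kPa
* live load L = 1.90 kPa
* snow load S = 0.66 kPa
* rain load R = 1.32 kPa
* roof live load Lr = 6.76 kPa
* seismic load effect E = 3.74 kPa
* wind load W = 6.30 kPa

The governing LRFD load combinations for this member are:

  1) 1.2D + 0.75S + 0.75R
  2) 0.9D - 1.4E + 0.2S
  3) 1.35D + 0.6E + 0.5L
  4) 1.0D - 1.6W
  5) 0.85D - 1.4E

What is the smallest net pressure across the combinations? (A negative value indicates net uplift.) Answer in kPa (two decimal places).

-3.65 kPa

1) 1.2(6.43) + 0.75(0.66) + 0.75(1.32) = 9.20
2) 0.9(6.43) - 1.4(3.74) + 0.2(0.66) = 5.79 - 5.24 + 0.13 = 0.68
3) 1.35(6.43) + 0.6(3.74) + 0.5(1.90) = 8.68 + 2.24 + 0.95 = 11.87
4) 1.0(6.43) - 1.6(6.30) = 6.43 - 10.08 = -3.65
5) 0.85(6.43) - 1.4(3.74) = 5.47 - 5.24 = 0.23
Combination 4 gives the minimum: -3.65 kPa.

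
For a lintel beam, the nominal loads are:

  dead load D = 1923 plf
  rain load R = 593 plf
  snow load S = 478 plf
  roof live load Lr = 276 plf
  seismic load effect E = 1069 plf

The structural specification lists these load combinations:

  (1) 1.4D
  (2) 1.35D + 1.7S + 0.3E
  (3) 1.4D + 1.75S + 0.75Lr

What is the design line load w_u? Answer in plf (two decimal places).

3735.70 plf

(1) 1.4(1923) = 2692.20
(2) 1.35(1923) + 1.7(478) + 0.3(1069) = 2596.05 + 812.60 + 320.70 = 3729.35
(3) 1.4(1923) + 1.75(478) + 0.75(276) = 2692.20 + 836.50 + 207.00 = 3735.70
The controlling combination is 3, giving 3735.70 plf.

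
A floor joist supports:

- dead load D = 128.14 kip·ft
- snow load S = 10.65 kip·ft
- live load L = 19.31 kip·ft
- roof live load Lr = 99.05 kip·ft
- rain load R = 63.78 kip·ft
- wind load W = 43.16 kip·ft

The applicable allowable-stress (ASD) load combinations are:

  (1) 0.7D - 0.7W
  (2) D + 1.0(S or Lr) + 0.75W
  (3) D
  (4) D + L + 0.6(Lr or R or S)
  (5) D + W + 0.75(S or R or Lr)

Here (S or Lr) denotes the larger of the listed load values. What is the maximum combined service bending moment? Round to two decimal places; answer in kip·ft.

(S or Lr) → Lr = 99.05 kip·ft; (Lr or R or S) → Lr = 99.05 kip·ft; (S or R or Lr) → Lr = 99.05 kip·ft.
(1) 0.7(128.14) - 0.7(43.16) = 89.70 - 30.21 = 59.49
(2) 1.0(128.14) + 1.0(99.05) + 0.75(43.16) = 128.14 + 99.05 + 32.37 = 259.56
(3) 1.0(128.14) = 128.14
(4) 1.0(128.14) + 1.0(19.31) + 0.6(99.05) = 128.14 + 19.31 + 59.43 = 206.88
(5) 1.0(128.14) + 1.0(43.16) + 0.75(99.05) = 128.14 + 43.16 + 74.29 = 245.59
Maximum is from combination 2.

259.56 kip·ft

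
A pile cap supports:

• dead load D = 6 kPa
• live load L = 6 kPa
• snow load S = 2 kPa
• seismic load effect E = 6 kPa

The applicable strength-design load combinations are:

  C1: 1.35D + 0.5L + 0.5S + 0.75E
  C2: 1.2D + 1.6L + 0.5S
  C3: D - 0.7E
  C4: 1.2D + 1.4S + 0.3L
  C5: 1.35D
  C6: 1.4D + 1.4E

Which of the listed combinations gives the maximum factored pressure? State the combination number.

C1: 1.35(6) + 0.5(6) + 0.5(2) + 0.75(6) = 8.1 + 3.0 + 1.0 + 4.5 = 16.6
C2: 1.2(6) + 1.6(6) + 0.5(2) = 7.2 + 9.6 + 1.0 = 17.8
C3: 1.0(6) - 0.7(6) = 6.0 - 4.2 = 1.8
C4: 1.2(6) + 1.4(2) + 0.3(6) = 7.2 + 2.8 + 1.8 = 11.8
C5: 1.35(6) = 8.1
C6: 1.4(6) + 1.4(6) = 8.4 + 8.4 = 16.8
The largest value is 17.8 kPa from combination 2.

Combination 2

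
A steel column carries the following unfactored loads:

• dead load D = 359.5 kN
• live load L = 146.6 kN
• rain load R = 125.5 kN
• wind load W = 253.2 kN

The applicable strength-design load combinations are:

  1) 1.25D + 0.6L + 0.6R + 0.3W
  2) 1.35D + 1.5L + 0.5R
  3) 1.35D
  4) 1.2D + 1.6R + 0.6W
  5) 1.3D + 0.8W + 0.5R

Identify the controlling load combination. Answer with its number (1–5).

Combination 4

1) 1.25(359.5) + 0.6(146.6) + 0.6(125.5) + 0.3(253.2) = 688.6
2) 1.35(359.5) + 1.5(146.6) + 0.5(125.5) = 485.3 + 219.9 + 62.8 = 768.0
3) 1.35(359.5) = 485.3
4) 1.2(359.5) + 1.6(125.5) + 0.6(253.2) = 431.4 + 200.8 + 151.9 = 784.1
5) 1.3(359.5) + 0.8(253.2) + 0.5(125.5) = 732.7
The largest value is 784.1 kN from combination 4.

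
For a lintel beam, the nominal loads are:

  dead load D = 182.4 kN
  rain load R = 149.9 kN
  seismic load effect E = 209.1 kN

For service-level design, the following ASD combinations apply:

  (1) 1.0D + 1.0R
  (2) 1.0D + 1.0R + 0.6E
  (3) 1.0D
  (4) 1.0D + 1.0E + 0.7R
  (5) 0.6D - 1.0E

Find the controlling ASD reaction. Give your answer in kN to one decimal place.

(1) 1.0(182.4) + 1.0(149.9) = 182.4 + 149.9 = 332.3
(2) 1.0(182.4) + 1.0(149.9) + 0.6(209.1) = 182.4 + 149.9 + 125.5 = 457.8
(3) 1.0(182.4) = 182.4
(4) 1.0(182.4) + 1.0(209.1) + 0.7(149.9) = 182.4 + 209.1 + 104.9 = 496.4
(5) 0.6(182.4) - 1.0(209.1) = 109.4 - 209.1 = -99.7
The controlling combination is 4, giving 496.4 kN.

496.4 kN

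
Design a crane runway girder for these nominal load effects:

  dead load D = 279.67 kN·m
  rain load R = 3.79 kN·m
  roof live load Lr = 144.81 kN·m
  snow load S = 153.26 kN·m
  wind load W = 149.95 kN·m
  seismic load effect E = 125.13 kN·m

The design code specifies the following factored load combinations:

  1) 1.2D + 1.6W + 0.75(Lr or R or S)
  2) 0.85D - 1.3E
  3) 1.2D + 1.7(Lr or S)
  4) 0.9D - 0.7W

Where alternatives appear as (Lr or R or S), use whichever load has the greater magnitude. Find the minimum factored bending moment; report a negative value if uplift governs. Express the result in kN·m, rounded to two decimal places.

(Lr or R or S) → S = 153.26 kN·m; (Lr or S) → S = 153.26 kN·m.
1) 1.2(279.67) + 1.6(149.95) + 0.75(153.26) = 335.60 + 239.92 + 114.95 = 690.47
2) 0.85(279.67) - 1.3(125.13) = 237.72 - 162.67 = 75.05
3) 1.2(279.67) + 1.7(153.26) = 596.15
4) 0.9(279.67) - 0.7(149.95) = 146.74
Combination 2 gives the minimum: 75.05 kN·m.

75.05 kN·m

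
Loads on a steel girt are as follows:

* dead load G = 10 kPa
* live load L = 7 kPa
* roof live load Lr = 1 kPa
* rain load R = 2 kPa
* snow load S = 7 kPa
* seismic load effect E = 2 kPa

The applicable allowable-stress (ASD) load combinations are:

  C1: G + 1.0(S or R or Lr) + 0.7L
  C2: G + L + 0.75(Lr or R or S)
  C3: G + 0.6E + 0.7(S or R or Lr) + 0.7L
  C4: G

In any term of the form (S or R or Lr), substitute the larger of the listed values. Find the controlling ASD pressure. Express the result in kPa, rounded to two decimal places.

22.25 kPa

(S or R or Lr) → S = 7 kPa; (Lr or R or S) → S = 7 kPa.
C1: 1.0(10) + 1.0(7) + 0.7(7) = 10.00 + 7.00 + 4.90 = 21.90
C2: 1.0(10) + 1.0(7) + 0.75(7) = 10.00 + 7.00 + 5.25 = 22.25
C3: 1.0(10) + 0.6(2) + 0.7(7) + 0.7(7) = 10.00 + 1.20 + 4.90 + 4.90 = 21.00
C4: 1.0(10) = 10.00
Combination 2 governs: p = 22.25 kPa.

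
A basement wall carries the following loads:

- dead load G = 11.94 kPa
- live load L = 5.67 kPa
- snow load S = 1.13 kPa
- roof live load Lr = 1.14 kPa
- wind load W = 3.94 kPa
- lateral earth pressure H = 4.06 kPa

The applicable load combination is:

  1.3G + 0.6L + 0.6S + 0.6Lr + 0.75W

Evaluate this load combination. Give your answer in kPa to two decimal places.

23.24 kPa

1.3(11.94) + 0.6(5.67) + 0.6(1.13) + 0.6(1.14) + 0.75(3.94) = 15.52 + 3.40 + 0.68 + 0.68 + 2.96 = 23.24
p_u = 23.24 kPa.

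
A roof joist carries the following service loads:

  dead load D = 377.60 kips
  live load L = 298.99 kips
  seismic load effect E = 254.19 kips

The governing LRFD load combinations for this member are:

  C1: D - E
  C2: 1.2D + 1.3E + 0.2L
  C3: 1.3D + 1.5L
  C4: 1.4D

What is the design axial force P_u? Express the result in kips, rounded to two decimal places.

939.37 kips

C1: 1.0(377.60) - 1.0(254.19) = 377.60 - 254.19 = 123.41
C2: 1.2(377.60) + 1.3(254.19) + 0.2(298.99) = 453.12 + 330.45 + 59.80 = 843.37
C3: 1.3(377.60) + 1.5(298.99) = 490.88 + 448.49 = 939.37
C4: 1.4(377.60) = 528.64
Combination 3 governs: P_u = 939.37 kips.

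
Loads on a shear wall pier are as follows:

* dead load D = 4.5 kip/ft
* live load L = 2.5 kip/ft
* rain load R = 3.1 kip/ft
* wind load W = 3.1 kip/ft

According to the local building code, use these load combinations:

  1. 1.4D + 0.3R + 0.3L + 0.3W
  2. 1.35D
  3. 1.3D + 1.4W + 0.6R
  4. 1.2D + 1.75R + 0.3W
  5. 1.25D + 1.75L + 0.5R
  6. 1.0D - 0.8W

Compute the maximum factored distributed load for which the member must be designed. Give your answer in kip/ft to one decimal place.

1. 1.4(4.5) + 0.3(3.1) + 0.3(2.5) + 0.3(3.1) = 6.3 + 0.9 + 0.8 + 0.9 = 8.9
2. 1.35(4.5) = 6.1
3. 1.3(4.5) + 1.4(3.1) + 0.6(3.1) = 5.9 + 4.3 + 1.9 = 12.1
4. 1.2(4.5) + 1.75(3.1) + 0.3(3.1) = 11.8
5. 1.25(4.5) + 1.75(2.5) + 0.5(3.1) = 5.6 + 4.4 + 1.6 = 11.6
6. 1.0(4.5) - 0.8(3.1) = 4.5 - 2.5 = 2.0
Maximum is from combination 3.

12.1 kip/ft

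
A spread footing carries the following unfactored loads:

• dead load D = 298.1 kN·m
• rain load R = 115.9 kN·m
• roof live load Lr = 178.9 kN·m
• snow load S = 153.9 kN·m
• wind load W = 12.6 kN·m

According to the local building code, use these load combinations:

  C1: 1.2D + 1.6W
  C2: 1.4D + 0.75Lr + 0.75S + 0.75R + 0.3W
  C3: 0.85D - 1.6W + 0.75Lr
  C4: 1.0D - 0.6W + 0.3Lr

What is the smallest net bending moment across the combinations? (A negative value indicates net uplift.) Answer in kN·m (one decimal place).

C1: 1.2(298.1) + 1.6(12.6) = 357.7 + 20.2 = 377.9
C2: 1.4(298.1) + 0.75(178.9) + 0.75(153.9) + 0.75(115.9) + 0.3(12.6) = 417.3 + 134.2 + 115.4 + 86.9 + 3.8 = 757.6
C3: 0.85(298.1) - 1.6(12.6) + 0.75(178.9) = 253.4 - 20.2 + 134.2 = 367.4
C4: 1.0(298.1) - 0.6(12.6) + 0.3(178.9) = 298.1 - 7.6 + 53.7 = 344.2
Combination 4 gives the minimum: 344.2 kN·m.

344.2 kN·m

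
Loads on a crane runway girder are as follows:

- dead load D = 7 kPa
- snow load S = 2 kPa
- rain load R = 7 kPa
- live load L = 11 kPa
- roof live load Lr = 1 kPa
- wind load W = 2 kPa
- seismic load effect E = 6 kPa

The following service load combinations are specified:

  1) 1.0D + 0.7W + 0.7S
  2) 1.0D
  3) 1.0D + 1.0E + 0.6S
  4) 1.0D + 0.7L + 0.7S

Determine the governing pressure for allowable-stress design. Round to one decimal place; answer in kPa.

1) 1.0(7) + 0.7(2) + 0.7(2) = 7.0 + 1.4 + 1.4 = 9.8
2) 1.0(7) = 7.0
3) 1.0(7) + 1.0(6) + 0.6(2) = 7.0 + 6.0 + 1.2 = 14.2
4) 1.0(7) + 0.7(11) + 0.7(2) = 7.0 + 7.7 + 1.4 = 16.1
Maximum is from combination 4.

16.1 kPa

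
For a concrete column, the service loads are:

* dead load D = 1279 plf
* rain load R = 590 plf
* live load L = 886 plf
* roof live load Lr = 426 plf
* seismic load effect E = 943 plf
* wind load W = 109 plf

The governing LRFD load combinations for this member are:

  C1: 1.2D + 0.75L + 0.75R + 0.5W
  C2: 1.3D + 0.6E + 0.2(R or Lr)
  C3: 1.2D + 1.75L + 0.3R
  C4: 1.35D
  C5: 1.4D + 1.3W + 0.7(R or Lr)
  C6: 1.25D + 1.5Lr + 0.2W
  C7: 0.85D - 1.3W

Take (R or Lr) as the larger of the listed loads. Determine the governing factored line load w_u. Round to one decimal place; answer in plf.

3262.3 plf

(R or Lr) → R = 590 plf.
C1: 1.2(1279) + 0.75(886) + 0.75(590) + 0.5(109) = 1534.8 + 664.5 + 442.5 + 54.5 = 2696.3
C2: 1.3(1279) + 0.6(943) + 0.2(590) = 1662.7 + 565.8 + 118.0 = 2346.5
C3: 1.2(1279) + 1.75(886) + 0.3(590) = 1534.8 + 1550.5 + 177.0 = 3262.3
C4: 1.35(1279) = 1726.7
C5: 1.4(1279) + 1.3(109) + 0.7(590) = 1790.6 + 141.7 + 413.0 = 2345.3
C6: 1.25(1279) + 1.5(426) + 0.2(109) = 1598.8 + 639.0 + 21.8 = 2259.6
C7: 0.85(1279) - 1.3(109) = 1087.2 - 141.7 = 945.5
Maximum is from combination 3.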